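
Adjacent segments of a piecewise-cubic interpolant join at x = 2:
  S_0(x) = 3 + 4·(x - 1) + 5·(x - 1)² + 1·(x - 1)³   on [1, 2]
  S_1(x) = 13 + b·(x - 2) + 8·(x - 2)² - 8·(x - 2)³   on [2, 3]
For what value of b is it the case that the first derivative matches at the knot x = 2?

S_0'(x) = 4 + 10·(x - 1) + 3·(x - 1)², so S_0'(2) = 17. On the right, S_1'(2) = b, so b = 17.

17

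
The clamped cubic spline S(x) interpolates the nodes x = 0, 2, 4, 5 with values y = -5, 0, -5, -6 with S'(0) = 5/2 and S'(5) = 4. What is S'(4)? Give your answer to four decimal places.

-3.6304

Put M_i = S'' at the i-th knot. Here h = (2, 2, 1) and Δ = (5/2, -5/2, -1), so the interior equations h_(i-1)·M_(i-1) + 2(h_(i-1)+h_i)·M_i + h_i·M_(i+1) = 6(Δ_i − Δ_(i-1)) read
  2·M_0 + 8·M_1 + 2·M_2 = 6(Δ_1 - Δ_0) = -30
  2·M_1 + 6·M_2 + 1·M_3 = 6(Δ_2 - Δ_1) = 9
Clamped end conditions give two more equations: 2h_0·M_0 + h_0·M_1 = 6(Δ_0 - S'(0)) = 0 and h_2·M_2 + 2h_2·M_3 = 6(S'(5) - Δ_2) = 30.
Solving the tridiagonal system: M_0 = 51/23, M_1 = -102/23, M_2 = 12/23, M_3 = 339/23.
On [4, 5], S'(x) = b_2 + 2c_2·(x - 4) + 3d_2·(x - 4)² with b_2 = Δ_2 - h_2(2M_2 + M_3)/6 = -167/46, c_2 = M_2/2 = 6/23, d_2 = (M_3 - M_2)/(6h_2) = 109/46. So S'(4) = -167/46.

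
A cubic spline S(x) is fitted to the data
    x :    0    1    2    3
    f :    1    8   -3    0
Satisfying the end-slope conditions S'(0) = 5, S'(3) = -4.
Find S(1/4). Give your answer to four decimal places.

2.9469

With M_i denoting the second derivative at x_i, h_i = 1, 1, 1, and Δ_i = (y_(i+1) − y_i)/h_i = 7, -11, 3:
  1·M_0 + 4·M_1 + 1·M_2 = 6(Δ_1 - Δ_0) = -108
  1·M_1 + 4·M_2 + 1·M_3 = 6(Δ_2 - Δ_1) = 84
Clamped end conditions give two more equations: 2h_0·M_0 + h_0·M_1 = 6(Δ_0 - S'(0)) = 12 and h_2·M_2 + 2h_2·M_3 = 6(S'(3) - Δ_2) = -42.
Solving the tridiagonal system: M_0 = 142/5, M_1 = -224/5, M_2 = 214/5, M_3 = -212/5.
On [0, 1], S(x) = 1 + 5·x + 71/5·x² - 61/5·x³.
With x = 1/4: S(1/4) = 943/320.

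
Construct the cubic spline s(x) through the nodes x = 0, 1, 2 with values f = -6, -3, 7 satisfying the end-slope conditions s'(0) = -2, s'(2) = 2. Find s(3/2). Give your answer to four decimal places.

2.9688

Put M_i = s'' at the i-th knot. Here h = (1, 1) and Δ = (3, 10), so the interior equations h_(i-1)·M_(i-1) + 2(h_(i-1)+h_i)·M_i + h_i·M_(i+1) = 6(Δ_i − Δ_(i-1)) read
  1·M_0 + 4·M_1 + 1·M_2 = 6(Δ_1 - Δ_0) = 42
Clamped end conditions give two more equations: 2h_0·M_0 + h_0·M_1 = 6(Δ_0 - s'(0)) = 30 and h_1·M_1 + 2h_1·M_2 = 6(s'(2) - Δ_1) = -48.
Solving the tridiagonal system: M_0 = 13/2, M_1 = 17, M_2 = -65/2.
On [1, 2], s(x) = -3 + 39/4·(x - 1) + 17/2·(x - 1)² - 33/4·(x - 1)³.
With (x - 1) = 1/2: s(3/2) = 95/32.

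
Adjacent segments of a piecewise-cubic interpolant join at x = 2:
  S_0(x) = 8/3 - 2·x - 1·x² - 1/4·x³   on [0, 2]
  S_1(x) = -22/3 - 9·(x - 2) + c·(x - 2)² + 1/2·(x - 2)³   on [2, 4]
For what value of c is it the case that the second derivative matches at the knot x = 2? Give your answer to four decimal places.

-2.5000

S_0''(x) = -2 - 3/2·x, so S_0''(2) = -5. On the right, S_1''(2) = 2c, so c = -5/2.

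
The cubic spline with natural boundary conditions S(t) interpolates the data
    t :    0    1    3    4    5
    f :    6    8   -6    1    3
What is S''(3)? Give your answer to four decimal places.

21.5410

Put m_i = S'' at the i-th knot. Here h = (1, 2, 1, 1) and Δ = (2, -7, 7, 2), so the interior equations h_(i-1)·m_(i-1) + 2(h_(i-1)+h_i)·m_i + h_i·m_(i+1) = 6(Δ_i − Δ_(i-1)) read
  1·m_0 + 6·m_1 + 2·m_2 = 6(Δ_1 - Δ_0) = -54
  2·m_1 + 6·m_2 + 1·m_3 = 6(Δ_2 - Δ_1) = 84
  1·m_2 + 4·m_3 + 1·m_4 = 6(Δ_3 - Δ_2) = -30
Natural end conditions: m_0 = m_4 = 0.
Solving the tridiagonal system: m_0 = 0, m_1 = -987/61, m_2 = 1314/61, m_3 = -786/61, m_4 = 0.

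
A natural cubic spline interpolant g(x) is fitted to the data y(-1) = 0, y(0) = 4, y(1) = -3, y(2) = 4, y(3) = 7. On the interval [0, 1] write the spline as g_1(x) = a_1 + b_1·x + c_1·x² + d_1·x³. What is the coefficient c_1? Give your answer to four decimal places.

-12.0536

Put M_i = g'' at the i-th knot. Here h = (1, 1, 1, 1) and Δ = (4, -7, 7, 3), so the interior equations h_(i-1)·M_(i-1) + 2(h_(i-1)+h_i)·M_i + h_i·M_(i+1) = 6(Δ_i − Δ_(i-1)) read
  1·M_0 + 4·M_1 + 1·M_2 = 6(Δ_1 - Δ_0) = -66
  1·M_1 + 4·M_2 + 1·M_3 = 6(Δ_2 - Δ_1) = 84
  1·M_2 + 4·M_3 + 1·M_4 = 6(Δ_3 - Δ_2) = -24
Natural end conditions: M_0 = M_4 = 0.
Forward elimination and back-substitution give M_0 = 0, M_1 = -675/28, M_2 = 213/7, M_3 = -381/28, M_4 = 0.
On [0, 1], with g_1(x) = a_1 + b_1·x + c_1·x² + d_1·x³: c_1 = M_1/2 = -675/56, d_1 = (M_2 - M_1)/(6h_1) = 509/56, b_1 = Δ_1 - h_1(2M_1 + M_2)/6 = -113/28.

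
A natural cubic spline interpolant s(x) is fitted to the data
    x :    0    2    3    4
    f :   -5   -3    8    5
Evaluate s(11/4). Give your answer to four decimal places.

Put m_i = s'' at the i-th knot. Here h = (2, 1, 1) and Δ = (1, 11, -3), so the interior equations h_(i-1)·m_(i-1) + 2(h_(i-1)+h_i)·m_i + h_i·m_(i+1) = 6(Δ_i − Δ_(i-1)) read
  2·m_0 + 6·m_1 + 1·m_2 = 6(Δ_1 - Δ_0) = 60
  1·m_1 + 4·m_2 + 1·m_3 = 6(Δ_2 - Δ_1) = -84
Natural end conditions: m_0 = m_3 = 0.
Hence m_0 = 0, m_1 = 324/23, m_2 = -564/23, m_3 = 0.
On [2, 3], s(x) = -3 + 239/23·(x - 2) + 162/23·(x - 2)² - 148/23·(x - 2)³.
With (x - 2) = 3/4: s(11/4) = 2223/368.

6.0408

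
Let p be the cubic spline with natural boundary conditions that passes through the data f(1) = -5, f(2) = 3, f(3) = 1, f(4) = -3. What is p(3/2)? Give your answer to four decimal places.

Let σ_i = p''(x_i). Step sizes h_i = 1, 1, 1; slopes of the chords Δ_i = (y_(i+1) - y_i)/h_i = 8, -2, -4.
  1·σ_0 + 4·σ_1 + 1·σ_2 = 6(Δ_1 - Δ_0) = -60
  1·σ_1 + 4·σ_2 + 1·σ_3 = 6(Δ_2 - Δ_1) = -12
Natural end conditions: σ_0 = σ_3 = 0.
Solving: σ_0 = 0, σ_1 = -76/5, σ_2 = 4/5, σ_3 = 0.
On [1, 2], p(x) = -5 + 158/15·(x - 1) + 0·(x - 1)² - 38/15·(x - 1)³.
With (x - 1) = 1/2: p(3/2) = -1/20.

-0.0500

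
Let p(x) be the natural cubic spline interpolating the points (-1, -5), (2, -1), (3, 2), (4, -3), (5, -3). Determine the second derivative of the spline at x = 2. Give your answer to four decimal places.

Write σ_i for p''(x_i). With h_i = 3, 1, 1, 1 and divided differences Δ_i = 4/3, 3, -5, 0, the continuity of p' gives the tridiagonal system
  3·σ_0 + 8·σ_1 + 1·σ_2 = 6(Δ_1 - Δ_0) = 10
  1·σ_1 + 4·σ_2 + 1·σ_3 = 6(Δ_2 - Δ_1) = -48
  1·σ_2 + 4·σ_3 + 1·σ_4 = 6(Δ_3 - Δ_2) = 30
Natural end conditions: σ_0 = σ_4 = 0.
Solving the tridiagonal system: σ_0 = 0, σ_1 = 93/29, σ_2 = -454/29, σ_3 = 331/29, σ_4 = 0.

3.2069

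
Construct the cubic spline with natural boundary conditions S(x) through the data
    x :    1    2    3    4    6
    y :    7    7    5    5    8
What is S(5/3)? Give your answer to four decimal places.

7.2433

Write M_i for S''(x_i). With h_i = 1, 1, 1, 2 and divided differences Δ_i = 0, -2, 0, 3/2, the continuity of S' gives the tridiagonal system
  1·M_0 + 4·M_1 + 1·M_2 = 6(Δ_1 - Δ_0) = -12
  1·M_1 + 4·M_2 + 1·M_3 = 6(Δ_2 - Δ_1) = 12
  1·M_2 + 6·M_3 + 2·M_4 = 6(Δ_3 - Δ_2) = 9
Natural end conditions: M_0 = M_4 = 0.
Solving: M_0 = 0, M_1 = -339/86, M_2 = 162/43, M_3 = 75/86, M_4 = 0.
On [1, 2], S(x) = 7 + 113/172·(x - 1) + 0·(x - 1)² - 113/172·(x - 1)³.
With (x - 1) = 2/3: S(5/3) = 16819/2322.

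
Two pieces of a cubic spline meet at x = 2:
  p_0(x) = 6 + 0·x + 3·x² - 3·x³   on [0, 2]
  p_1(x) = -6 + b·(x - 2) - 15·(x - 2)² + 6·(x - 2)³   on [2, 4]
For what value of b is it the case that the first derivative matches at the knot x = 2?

p_0'(x) = 0 + 6·x - 9·x², so p_0'(2) = -24. On the right, p_1'(2) = b, so b = -24.

-24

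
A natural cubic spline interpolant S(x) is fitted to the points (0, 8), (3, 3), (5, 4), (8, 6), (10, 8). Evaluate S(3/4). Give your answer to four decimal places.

With M_i denoting the second derivative at x_i, h_i = 3, 2, 3, 2, and Δ_i = (y_(i+1) − y_i)/h_i = -5/3, 1/2, 2/3, 1:
  3·M_0 + 10·M_1 + 2·M_2 = 6(Δ_1 - Δ_0) = 13
  2·M_1 + 10·M_2 + 3·M_3 = 6(Δ_2 - Δ_1) = 1
  3·M_2 + 10·M_3 + 2·M_4 = 6(Δ_3 - Δ_2) = 2
Natural end conditions: M_0 = M_4 = 0.
Solving the tridiagonal system: M_0 = 0, M_1 = 235/174, M_2 = -22/87, M_3 = 8/29, M_4 = 0.
On [0, 3], S(x) = 8 - 815/348·x + 0·x² + 235/3132·x³.
With x = 3/4: S(3/4) = 46587/7424.

6.2752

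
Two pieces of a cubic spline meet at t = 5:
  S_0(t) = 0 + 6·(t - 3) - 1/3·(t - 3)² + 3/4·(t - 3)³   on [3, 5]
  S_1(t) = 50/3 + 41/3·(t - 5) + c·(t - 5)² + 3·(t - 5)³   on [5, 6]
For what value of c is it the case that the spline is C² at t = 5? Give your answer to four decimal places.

S_0''(t) = -2/3 + 9/2·(t - 3), so S_0''(5) = 25/3. On the right, S_1''(5) = 2c, so c = 25/6.

4.1667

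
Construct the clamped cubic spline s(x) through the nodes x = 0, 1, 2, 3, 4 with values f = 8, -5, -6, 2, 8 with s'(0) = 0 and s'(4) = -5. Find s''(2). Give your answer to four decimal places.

Put M_i = s'' at the i-th knot. Here h = (1, 1, 1, 1) and Δ = (-13, -1, 8, 6), so the interior equations h_(i-1)·M_(i-1) + 2(h_(i-1)+h_i)·M_i + h_i·M_(i+1) = 6(Δ_i − Δ_(i-1)) read
  1·M_0 + 4·M_1 + 1·M_2 = 6(Δ_1 - Δ_0) = 72
  1·M_1 + 4·M_2 + 1·M_3 = 6(Δ_2 - Δ_1) = 54
  1·M_2 + 4·M_3 + 1·M_4 = 6(Δ_3 - Δ_2) = -12
Clamped end conditions give two more equations: 2h_0·M_0 + h_0·M_1 = 6(Δ_0 - s'(0)) = -78 and h_3·M_3 + 2h_3·M_4 = 6(s'(4) - Δ_3) = -66.
Forward elimination and back-substitution give M_0 = -1517/28, M_1 = 425/14, M_2 = 19/4, M_3 = 65/14, M_4 = -989/28.

4.7500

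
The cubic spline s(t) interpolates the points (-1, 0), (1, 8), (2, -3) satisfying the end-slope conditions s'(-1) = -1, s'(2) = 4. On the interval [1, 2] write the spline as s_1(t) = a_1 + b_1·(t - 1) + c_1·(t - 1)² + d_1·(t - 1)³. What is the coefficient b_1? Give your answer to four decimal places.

-10.1667

Write m_i for s''(x_i). With h_i = 2, 1 and divided differences Δ_i = 4, -11, the continuity of s' gives the tridiagonal system
  2·m_0 + 6·m_1 + 1·m_2 = 6(Δ_1 - Δ_0) = -90
Clamped end conditions give two more equations: 2h_0·m_0 + h_0·m_1 = 6(Δ_0 - s'(-1)) = 30 and h_1·m_1 + 2h_1·m_2 = 6(s'(2) - Δ_1) = 90.
Forward elimination and back-substitution give m_0 = 145/6, m_1 = -100/3, m_2 = 185/3.
On [1, 2], with s_1(t) = a_1 + b_1·(t - 1) + c_1·(t - 1)² + d_1·(t - 1)³: c_1 = m_1/2 = -50/3, d_1 = (m_2 - m_1)/(6h_1) = 95/6, b_1 = Δ_1 - h_1(2m_1 + m_2)/6 = -61/6.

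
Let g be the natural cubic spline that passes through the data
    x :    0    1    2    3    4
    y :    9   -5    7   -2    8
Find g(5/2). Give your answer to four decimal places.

3.3103

Write σ_i for g''(x_i). With h_i = 1, 1, 1, 1 and divided differences Δ_i = -14, 12, -9, 10, the continuity of g' gives the tridiagonal system
  1·σ_0 + 4·σ_1 + 1·σ_2 = 6(Δ_1 - Δ_0) = 156
  1·σ_1 + 4·σ_2 + 1·σ_3 = 6(Δ_2 - Δ_1) = -126
  1·σ_2 + 4·σ_3 + 1·σ_4 = 6(Δ_3 - Δ_2) = 114
Natural end conditions: σ_0 = σ_4 = 0.
Solving the tridiagonal system: σ_0 = 0, σ_1 = 1479/28, σ_2 = -387/7, σ_3 = 1185/28, σ_4 = 0.
On [2, 3], g(x) = 7 + 19/8·(x - 2) - 387/14·(x - 2)² + 911/56·(x - 2)³.
With (x - 2) = 1/2: g(5/2) = 1483/448.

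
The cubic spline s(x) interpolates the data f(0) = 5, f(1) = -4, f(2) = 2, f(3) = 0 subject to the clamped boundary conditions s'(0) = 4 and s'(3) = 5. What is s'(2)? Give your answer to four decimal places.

With M_i denoting the second derivative at x_i, h_i = 1, 1, 1, and Δ_i = (y_(i+1) − y_i)/h_i = -9, 6, -2:
  1·M_0 + 4·M_1 + 1·M_2 = 6(Δ_1 - Δ_0) = 90
  1·M_1 + 4·M_2 + 1·M_3 = 6(Δ_2 - Δ_1) = -48
Clamped end conditions give two more equations: 2h_0·M_0 + h_0·M_1 = 6(Δ_0 - s'(0)) = -78 and h_2·M_2 + 2h_2·M_3 = 6(s'(3) - Δ_2) = 42.
Solving the tridiagonal system: M_0 = -932/15, M_1 = 694/15, M_2 = -494/15, M_3 = 562/15.
On [2, 3], s'(x) = b_2 + 2c_2·(x - 2) + 3d_2·(x - 2)² with b_2 = Δ_2 - h_2(2M_2 + M_3)/6 = 41/15, c_2 = M_2/2 = -247/15, d_2 = (M_3 - M_2)/(6h_2) = 176/15. So s'(2) = 41/15.

2.7333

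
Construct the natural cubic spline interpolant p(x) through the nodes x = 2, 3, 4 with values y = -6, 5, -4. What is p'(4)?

Put σ_i = p'' at the i-th knot. Here h = (1, 1) and Δ = (11, -9), so the interior equations h_(i-1)·σ_(i-1) + 2(h_(i-1)+h_i)·σ_i + h_i·σ_(i+1) = 6(Δ_i − Δ_(i-1)) read
  1·σ_0 + 4·σ_1 + 1·σ_2 = 6(Δ_1 - Δ_0) = -120
Natural end conditions: σ_0 = σ_2 = 0.
Solving the tridiagonal system: σ_0 = 0, σ_1 = -30, σ_2 = 0.
On [3, 4], p'(x) = b_1 + 2c_1·(x - 3) + 3d_1·(x - 3)² with b_1 = Δ_1 - h_1(2σ_1 + σ_2)/6 = 1, c_1 = σ_1/2 = -15, d_1 = (σ_2 - σ_1)/(6h_1) = 5. So p'(4) = -14.

-14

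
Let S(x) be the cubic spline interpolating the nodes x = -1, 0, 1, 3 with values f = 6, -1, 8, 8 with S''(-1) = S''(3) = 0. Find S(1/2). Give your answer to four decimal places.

2.6359

With σ_i denoting the second derivative at x_i, h_i = 1, 1, 2, and Δ_i = (y_(i+1) − y_i)/h_i = -7, 9, 0:
  1·σ_0 + 4·σ_1 + 1·σ_2 = 6(Δ_1 - Δ_0) = 96
  1·σ_1 + 6·σ_2 + 2·σ_3 = 6(Δ_2 - Δ_1) = -54
Natural end conditions: σ_0 = σ_3 = 0.
Solving: σ_0 = 0, σ_1 = 630/23, σ_2 = -312/23, σ_3 = 0.
On [0, 1], S(x) = -1 + 49/23·x + 315/23·x² - 157/23·x³.
With x = 1/2: S(1/2) = 485/184.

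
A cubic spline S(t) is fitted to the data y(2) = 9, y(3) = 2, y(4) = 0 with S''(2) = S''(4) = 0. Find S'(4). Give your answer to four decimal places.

-0.7500

Write M_i for S''(x_i). With h_i = 1, 1 and divided differences Δ_i = -7, -2, the continuity of S' gives the tridiagonal system
  1·M_0 + 4·M_1 + 1·M_2 = 6(Δ_1 - Δ_0) = 30
Natural end conditions: M_0 = M_2 = 0.
Hence M_0 = 0, M_1 = 15/2, M_2 = 0.
On [3, 4], S'(t) = b_1 + 2c_1·(t - 3) + 3d_1·(t - 3)² with b_1 = Δ_1 - h_1(2M_1 + M_2)/6 = -9/2, c_1 = M_1/2 = 15/4, d_1 = (M_2 - M_1)/(6h_1) = -5/4. So S'(4) = -3/4.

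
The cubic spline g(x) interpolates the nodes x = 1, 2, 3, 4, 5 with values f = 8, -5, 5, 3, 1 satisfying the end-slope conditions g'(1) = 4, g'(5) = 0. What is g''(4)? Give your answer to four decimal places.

Write M_i for g''(x_i). With h_i = 1, 1, 1, 1 and divided differences Δ_i = -13, 10, -2, -2, the continuity of g' gives the tridiagonal system
  1·M_0 + 4·M_1 + 1·M_2 = 6(Δ_1 - Δ_0) = 138
  1·M_1 + 4·M_2 + 1·M_3 = 6(Δ_2 - Δ_1) = -72
  1·M_2 + 4·M_3 + 1·M_4 = 6(Δ_3 - Δ_2) = 0
Clamped end conditions give two more equations: 2h_0·M_0 + h_0·M_1 = 6(Δ_0 - g'(1)) = -102 and h_3·M_3 + 2h_3·M_4 = 6(g'(5) - Δ_3) = 12.
Hence M_0 = -2329/28, M_1 = 901/14, M_2 = -145/4, M_3 = 121/14, M_4 = 47/28.

8.6429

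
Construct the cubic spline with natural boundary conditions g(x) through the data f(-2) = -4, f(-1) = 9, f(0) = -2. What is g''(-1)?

Let m_i = g''(x_i). Step sizes h_i = 1, 1; slopes of the chords Δ_i = (y_(i+1) - y_i)/h_i = 13, -11.
  1·m_0 + 4·m_1 + 1·m_2 = 6(Δ_1 - Δ_0) = -144
Natural end conditions: m_0 = m_2 = 0.
Hence m_0 = 0, m_1 = -36, m_2 = 0.

-36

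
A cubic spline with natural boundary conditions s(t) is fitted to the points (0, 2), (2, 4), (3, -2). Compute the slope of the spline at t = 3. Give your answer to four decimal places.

With M_i denoting the second derivative at x_i, h_i = 2, 1, and Δ_i = (y_(i+1) − y_i)/h_i = 1, -6:
  2·M_0 + 6·M_1 + 1·M_2 = 6(Δ_1 - Δ_0) = -42
Natural end conditions: M_0 = M_2 = 0.
Solving: M_0 = 0, M_1 = -7, M_2 = 0.
On [2, 3], s'(t) = b_1 + 2c_1·(t - 2) + 3d_1·(t - 2)² with b_1 = Δ_1 - h_1(2M_1 + M_2)/6 = -11/3, c_1 = M_1/2 = -7/2, d_1 = (M_2 - M_1)/(6h_1) = 7/6. So s'(3) = -43/6.

-7.1667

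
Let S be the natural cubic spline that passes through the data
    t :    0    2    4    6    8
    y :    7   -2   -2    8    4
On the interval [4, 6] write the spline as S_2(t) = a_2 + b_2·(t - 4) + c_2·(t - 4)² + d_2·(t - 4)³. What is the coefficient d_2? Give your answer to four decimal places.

Let M_i = S''(x_i). Step sizes h_i = 2, 2, 2, 2; slopes of the chords Δ_i = (y_(i+1) - y_i)/h_i = -9/2, 0, 5, -2.
  2·M_0 + 8·M_1 + 2·M_2 = 6(Δ_1 - Δ_0) = 27
  2·M_1 + 8·M_2 + 2·M_3 = 6(Δ_2 - Δ_1) = 30
  2·M_2 + 8·M_3 + 2·M_4 = 6(Δ_3 - Δ_2) = -42
Natural end conditions: M_0 = M_4 = 0.
Solving the tridiagonal system: M_0 = 0, M_1 = 243/112, M_2 = 135/28, M_3 = -723/112, M_4 = 0.
On [4, 6], with S_2(t) = a_2 + b_2·(t - 4) + c_2·(t - 4)² + d_2·(t - 4)³: c_2 = M_2/2 = 135/56, d_2 = (M_3 - M_2)/(6h_2) = -421/448, b_2 = Δ_2 - h_2(2M_2 + M_3)/6 = 63/16.

-0.9397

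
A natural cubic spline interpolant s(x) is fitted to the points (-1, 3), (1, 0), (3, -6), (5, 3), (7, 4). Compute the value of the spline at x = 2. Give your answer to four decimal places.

-4.1451

Put M_i = s'' at the i-th knot. Here h = (2, 2, 2, 2) and Δ = (-3/2, -3, 9/2, 1/2), so the interior equations h_(i-1)·M_(i-1) + 2(h_(i-1)+h_i)·M_i + h_i·M_(i+1) = 6(Δ_i − Δ_(i-1)) read
  2·M_0 + 8·M_1 + 2·M_2 = 6(Δ_1 - Δ_0) = -9
  2·M_1 + 8·M_2 + 2·M_3 = 6(Δ_2 - Δ_1) = 45
  2·M_2 + 8·M_3 + 2·M_4 = 6(Δ_3 - Δ_2) = -24
Natural end conditions: M_0 = M_4 = 0.
Forward elimination and back-substitution give M_0 = 0, M_1 = -339/112, M_2 = 213/28, M_3 = -549/112, M_4 = 0.
On [1, 3], s(x) = 0 - 197/56·(x - 1) - 339/224·(x - 1)² + 397/448·(x - 1)³.
With (x - 1) = 1: s(2) = -1857/448.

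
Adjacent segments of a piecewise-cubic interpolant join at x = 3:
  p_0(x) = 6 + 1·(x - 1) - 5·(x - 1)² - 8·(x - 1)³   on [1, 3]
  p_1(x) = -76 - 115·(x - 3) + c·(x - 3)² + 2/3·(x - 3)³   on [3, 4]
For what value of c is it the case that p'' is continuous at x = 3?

p_0''(x) = -10 - 48·(x - 1), so p_0''(3) = -106. On the right, p_1''(3) = 2c, so c = -53.

-53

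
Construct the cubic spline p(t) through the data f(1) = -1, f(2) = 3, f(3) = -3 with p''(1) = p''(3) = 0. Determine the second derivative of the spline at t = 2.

-15

Put m_i = p'' at the i-th knot. Here h = (1, 1) and Δ = (4, -6), so the interior equations h_(i-1)·m_(i-1) + 2(h_(i-1)+h_i)·m_i + h_i·m_(i+1) = 6(Δ_i − Δ_(i-1)) read
  1·m_0 + 4·m_1 + 1·m_2 = 6(Δ_1 - Δ_0) = -60
Natural end conditions: m_0 = m_2 = 0.
Solving the tridiagonal system: m_0 = 0, m_1 = -15, m_2 = 0.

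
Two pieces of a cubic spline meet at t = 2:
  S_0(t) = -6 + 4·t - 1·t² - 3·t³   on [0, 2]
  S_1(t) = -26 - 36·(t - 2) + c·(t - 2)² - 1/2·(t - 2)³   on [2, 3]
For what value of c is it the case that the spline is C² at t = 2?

S_0''(t) = -2 - 18·t, so S_0''(2) = -38. On the right, S_1''(2) = 2c, so c = -19.

-19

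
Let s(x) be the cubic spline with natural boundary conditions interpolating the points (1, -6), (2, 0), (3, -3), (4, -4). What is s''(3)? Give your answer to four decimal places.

Write M_i for s''(x_i). With h_i = 1, 1, 1 and divided differences Δ_i = 6, -3, -1, the continuity of s' gives the tridiagonal system
  1·M_0 + 4·M_1 + 1·M_2 = 6(Δ_1 - Δ_0) = -54
  1·M_1 + 4·M_2 + 1·M_3 = 6(Δ_2 - Δ_1) = 12
Natural end conditions: M_0 = M_3 = 0.
Solving the tridiagonal system: M_0 = 0, M_1 = -76/5, M_2 = 34/5, M_3 = 0.

6.8000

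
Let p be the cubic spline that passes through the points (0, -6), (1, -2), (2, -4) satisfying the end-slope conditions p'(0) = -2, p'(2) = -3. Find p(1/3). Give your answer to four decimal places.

Let σ_i = p''(x_i). Step sizes h_i = 1, 1; slopes of the chords Δ_i = (y_(i+1) - y_i)/h_i = 4, -2.
  1·σ_0 + 4·σ_1 + 1·σ_2 = 6(Δ_1 - Δ_0) = -36
Clamped end conditions give two more equations: 2h_0·σ_0 + h_0·σ_1 = 6(Δ_0 - p'(0)) = 36 and h_1·σ_1 + 2h_1·σ_2 = 6(p'(2) - Δ_1) = -6.
Forward elimination and back-substitution give σ_0 = 53/2, σ_1 = -17, σ_2 = 11/2.
On [0, 1], p(x) = -6 - 2·x + 53/4·x² - 29/4·x³.
With x = 1/3: p(1/3) = -295/54.

-5.4630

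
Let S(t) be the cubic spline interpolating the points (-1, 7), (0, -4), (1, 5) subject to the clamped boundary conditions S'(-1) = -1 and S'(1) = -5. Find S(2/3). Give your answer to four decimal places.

With m_i denoting the second derivative at x_i, h_i = 1, 1, and Δ_i = (y_(i+1) − y_i)/h_i = -11, 9:
  1·m_0 + 4·m_1 + 1·m_2 = 6(Δ_1 - Δ_0) = 120
Clamped end conditions give two more equations: 2h_0·m_0 + h_0·m_1 = 6(Δ_0 - S'(-1)) = -60 and h_1·m_1 + 2h_1·m_2 = 6(S'(1) - Δ_1) = -84.
Solving the tridiagonal system: m_0 = -62, m_1 = 64, m_2 = -74.
On [0, 1], S(t) = -4 + 0·t + 32·t² - 23·t³.
With t = 2/3: S(2/3) = 92/27.

3.4074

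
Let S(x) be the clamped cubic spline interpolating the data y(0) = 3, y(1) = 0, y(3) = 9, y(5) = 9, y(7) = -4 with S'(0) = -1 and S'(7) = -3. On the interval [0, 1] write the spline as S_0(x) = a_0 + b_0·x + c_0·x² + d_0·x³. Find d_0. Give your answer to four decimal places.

3.7442

Put M_i = S'' at the i-th knot. Here h = (1, 2, 2, 2) and Δ = (-3, 9/2, 0, -13/2), so the interior equations h_(i-1)·M_(i-1) + 2(h_(i-1)+h_i)·M_i + h_i·M_(i+1) = 6(Δ_i − Δ_(i-1)) read
  1·M_0 + 6·M_1 + 2·M_2 = 6(Δ_1 - Δ_0) = 45
  2·M_1 + 8·M_2 + 2·M_3 = 6(Δ_2 - Δ_1) = -27
  2·M_2 + 8·M_3 + 2·M_4 = 6(Δ_3 - Δ_2) = -39
Clamped end conditions give two more equations: 2h_0·M_0 + h_0·M_1 = 6(Δ_0 - S'(0)) = -12 and h_3·M_3 + 2h_3·M_4 = 6(S'(7) - Δ_3) = 21.
Solving: M_0 = -494/43, M_1 = 472/43, M_2 = -403/86, M_3 = -493/86, M_4 = 349/43.
On [0, 1], with S_0(x) = a_0 + b_0·x + c_0·x² + d_0·x³: c_0 = M_0/2 = -247/43, d_0 = (M_1 - M_0)/(6h_0) = 161/43, b_0 = Δ_0 - h_0(2M_0 + M_1)/6 = -1.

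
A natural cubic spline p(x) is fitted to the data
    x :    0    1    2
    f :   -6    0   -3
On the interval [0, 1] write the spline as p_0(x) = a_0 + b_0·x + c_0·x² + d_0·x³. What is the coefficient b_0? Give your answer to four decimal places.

8.2500

Let M_i = p''(x_i). Step sizes h_i = 1, 1; slopes of the chords Δ_i = (y_(i+1) - y_i)/h_i = 6, -3.
  1·M_0 + 4·M_1 + 1·M_2 = 6(Δ_1 - Δ_0) = -54
Natural end conditions: M_0 = M_2 = 0.
Hence M_0 = 0, M_1 = -27/2, M_2 = 0.
On [0, 1], with p_0(x) = a_0 + b_0·x + c_0·x² + d_0·x³: c_0 = M_0/2 = 0, d_0 = (M_1 - M_0)/(6h_0) = -9/4, b_0 = Δ_0 - h_0(2M_0 + M_1)/6 = 33/4.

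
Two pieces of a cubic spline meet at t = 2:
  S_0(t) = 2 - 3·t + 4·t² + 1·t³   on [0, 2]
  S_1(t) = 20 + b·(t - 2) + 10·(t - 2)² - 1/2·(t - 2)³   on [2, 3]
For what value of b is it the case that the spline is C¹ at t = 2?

S_0'(t) = -3 + 8·t + 3·t², so S_0'(2) = 25. On the right, S_1'(2) = b, so b = 25.

25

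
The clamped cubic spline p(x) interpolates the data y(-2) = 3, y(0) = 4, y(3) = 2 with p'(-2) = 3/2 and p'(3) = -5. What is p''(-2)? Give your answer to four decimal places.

Put σ_i = p'' at the i-th knot. Here h = (2, 3) and Δ = (1/2, -2/3), so the interior equations h_(i-1)·σ_(i-1) + 2(h_(i-1)+h_i)·σ_i + h_i·σ_(i+1) = 6(Δ_i − Δ_(i-1)) read
  2·σ_0 + 10·σ_1 + 3·σ_2 = 6(Δ_1 - Δ_0) = -7
Clamped end conditions give two more equations: 2h_0·σ_0 + h_0·σ_1 = 6(Δ_0 - p'(-2)) = -6 and h_1·σ_1 + 2h_1·σ_2 = 6(p'(3) - Δ_1) = -26.
Solving: σ_0 = -21/10, σ_1 = 6/5, σ_2 = -74/15.

-2.1000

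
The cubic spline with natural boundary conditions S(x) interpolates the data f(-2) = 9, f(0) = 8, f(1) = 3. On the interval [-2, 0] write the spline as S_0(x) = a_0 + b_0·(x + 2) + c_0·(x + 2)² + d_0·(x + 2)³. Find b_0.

1

Write σ_i for S''(x_i). With h_i = 2, 1 and divided differences Δ_i = -1/2, -5, the continuity of S' gives the tridiagonal system
  2·σ_0 + 6·σ_1 + 1·σ_2 = 6(Δ_1 - Δ_0) = -27
Natural end conditions: σ_0 = σ_2 = 0.
Forward elimination and back-substitution give σ_0 = 0, σ_1 = -9/2, σ_2 = 0.
On [-2, 0], with S_0(x) = a_0 + b_0·(x + 2) + c_0·(x + 2)² + d_0·(x + 2)³: c_0 = σ_0/2 = 0, d_0 = (σ_1 - σ_0)/(6h_0) = -3/8, b_0 = Δ_0 - h_0(2σ_0 + σ_1)/6 = 1.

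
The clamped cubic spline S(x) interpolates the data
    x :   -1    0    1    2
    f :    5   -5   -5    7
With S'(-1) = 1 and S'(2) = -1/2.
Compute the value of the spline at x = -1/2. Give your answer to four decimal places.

1.4625

Let m_i = S''(x_i). Step sizes h_i = 1, 1, 1; slopes of the chords Δ_i = (y_(i+1) - y_i)/h_i = -10, 0, 12.
  1·m_0 + 4·m_1 + 1·m_2 = 6(Δ_1 - Δ_0) = 60
  1·m_1 + 4·m_2 + 1·m_3 = 6(Δ_2 - Δ_1) = 72
Clamped end conditions give two more equations: 2h_0·m_0 + h_0·m_1 = 6(Δ_0 - S'(-1)) = -66 and h_2·m_2 + 2h_2·m_3 = 6(S'(2) - Δ_2) = -75.
Solving the tridiagonal system: m_0 = -213/5, m_1 = 96/5, m_2 = 129/5, m_3 = -252/5.
On [-1, 0], S(x) = 5 + 1·(x + 1) - 213/10·(x + 1)² + 103/10·(x + 1)³.
With (x + 1) = 1/2: S(-1/2) = 117/80.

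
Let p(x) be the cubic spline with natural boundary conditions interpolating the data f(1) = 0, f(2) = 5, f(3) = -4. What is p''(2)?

-21

Let M_i = p''(x_i). Step sizes h_i = 1, 1; slopes of the chords Δ_i = (y_(i+1) - y_i)/h_i = 5, -9.
  1·M_0 + 4·M_1 + 1·M_2 = 6(Δ_1 - Δ_0) = -84
Natural end conditions: M_0 = M_2 = 0.
Hence M_0 = 0, M_1 = -21, M_2 = 0.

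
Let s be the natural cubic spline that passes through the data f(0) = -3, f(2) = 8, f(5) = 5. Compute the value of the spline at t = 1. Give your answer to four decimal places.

Write σ_i for s''(x_i). With h_i = 2, 3 and divided differences Δ_i = 11/2, -1, the continuity of s' gives the tridiagonal system
  2·σ_0 + 10·σ_1 + 3·σ_2 = 6(Δ_1 - Δ_0) = -39
Natural end conditions: σ_0 = σ_2 = 0.
Solving: σ_0 = 0, σ_1 = -39/10, σ_2 = 0.
On [0, 2], s(t) = -3 + 34/5·t + 0·t² - 13/40·t³.
With t = 1: s(1) = 139/40.

3.4750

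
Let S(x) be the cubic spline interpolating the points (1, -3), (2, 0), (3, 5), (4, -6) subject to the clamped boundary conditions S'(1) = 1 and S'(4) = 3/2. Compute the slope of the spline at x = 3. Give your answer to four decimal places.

-6.7333

Write M_i for S''(x_i). With h_i = 1, 1, 1 and divided differences Δ_i = 3, 5, -11, the continuity of S' gives the tridiagonal system
  1·M_0 + 4·M_1 + 1·M_2 = 6(Δ_1 - Δ_0) = 12
  1·M_1 + 4·M_2 + 1·M_3 = 6(Δ_2 - Δ_1) = -96
Clamped end conditions give two more equations: 2h_0·M_0 + h_0·M_1 = 6(Δ_0 - S'(1)) = 12 and h_2·M_2 + 2h_2·M_3 = 6(S'(4) - Δ_2) = 75.
Solving: M_0 = -13/15, M_1 = 206/15, M_2 = -631/15, M_3 = 878/15.
On [3, 4], S'(x) = b_2 + 2c_2·(x - 3) + 3d_2·(x - 3)² with b_2 = Δ_2 - h_2(2M_2 + M_3)/6 = -101/15, c_2 = M_2/2 = -631/30, d_2 = (M_3 - M_2)/(6h_2) = 503/30. So S'(3) = -101/15.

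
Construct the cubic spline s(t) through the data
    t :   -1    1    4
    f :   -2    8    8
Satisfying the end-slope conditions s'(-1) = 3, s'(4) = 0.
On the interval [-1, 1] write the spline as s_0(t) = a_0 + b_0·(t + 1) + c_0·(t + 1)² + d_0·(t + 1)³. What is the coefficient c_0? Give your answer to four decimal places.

Put M_i = s'' at the i-th knot. Here h = (2, 3) and Δ = (5, 0), so the interior equations h_(i-1)·M_(i-1) + 2(h_(i-1)+h_i)·M_i + h_i·M_(i+1) = 6(Δ_i − Δ_(i-1)) read
  2·M_0 + 10·M_1 + 3·M_2 = 6(Δ_1 - Δ_0) = -30
Clamped end conditions give two more equations: 2h_0·M_0 + h_0·M_1 = 6(Δ_0 - s'(-1)) = 12 and h_1·M_1 + 2h_1·M_2 = 6(s'(4) - Δ_1) = 0.
Forward elimination and back-substitution give M_0 = 27/5, M_1 = -24/5, M_2 = 12/5.
On [-1, 1], with s_0(t) = a_0 + b_0·(t + 1) + c_0·(t + 1)² + d_0·(t + 1)³: c_0 = M_0/2 = 27/10, d_0 = (M_1 - M_0)/(6h_0) = -17/20, b_0 = Δ_0 - h_0(2M_0 + M_1)/6 = 3.

2.7000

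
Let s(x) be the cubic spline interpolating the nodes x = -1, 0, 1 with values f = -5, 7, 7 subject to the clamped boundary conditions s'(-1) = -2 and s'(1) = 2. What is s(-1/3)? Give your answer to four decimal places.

Let M_i = s''(x_i). Step sizes h_i = 1, 1; slopes of the chords Δ_i = (y_(i+1) - y_i)/h_i = 12, 0.
  1·M_0 + 4·M_1 + 1·M_2 = 6(Δ_1 - Δ_0) = -72
Clamped end conditions give two more equations: 2h_0·M_0 + h_0·M_1 = 6(Δ_0 - s'(-1)) = 84 and h_1·M_1 + 2h_1·M_2 = 6(s'(1) - Δ_1) = 12.
Solving the tridiagonal system: M_0 = 62, M_1 = -40, M_2 = 26.
On [-1, 0], s(x) = -5 - 2·(x + 1) + 31·(x + 1)² - 17·(x + 1)³.
With (x + 1) = 2/3: s(-1/3) = 65/27.

2.4074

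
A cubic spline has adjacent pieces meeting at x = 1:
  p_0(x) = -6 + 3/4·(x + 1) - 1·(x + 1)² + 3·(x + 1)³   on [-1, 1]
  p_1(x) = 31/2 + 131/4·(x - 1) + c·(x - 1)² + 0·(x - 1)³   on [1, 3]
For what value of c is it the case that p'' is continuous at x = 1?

17

p_0''(x) = -2 + 18·(x + 1), so p_0''(1) = 34. On the right, p_1''(1) = 2c, so c = 17.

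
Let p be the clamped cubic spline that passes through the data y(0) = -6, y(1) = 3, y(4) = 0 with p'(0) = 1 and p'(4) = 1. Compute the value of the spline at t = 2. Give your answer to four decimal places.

Let m_i = p''(x_i). Step sizes h_i = 1, 3; slopes of the chords Δ_i = (y_(i+1) - y_i)/h_i = 9, -1.
  1·m_0 + 8·m_1 + 3·m_2 = 6(Δ_1 - Δ_0) = -60
Clamped end conditions give two more equations: 2h_0·m_0 + h_0·m_1 = 6(Δ_0 - p'(0)) = 48 and h_1·m_1 + 2h_1·m_2 = 6(p'(4) - Δ_1) = 12.
Solving: m_0 = 63/2, m_1 = -15, m_2 = 19/2.
On [1, 4], p(t) = 3 + 37/4·(t - 1) - 15/2·(t - 1)² + 49/36·(t - 1)³.
With (t - 1) = 1: p(2) = 55/9.

6.1111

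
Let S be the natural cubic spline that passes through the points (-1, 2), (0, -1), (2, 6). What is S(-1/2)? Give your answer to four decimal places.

Let σ_i = S''(x_i). Step sizes h_i = 1, 2; slopes of the chords Δ_i = (y_(i+1) - y_i)/h_i = -3, 7/2.
  1·σ_0 + 6·σ_1 + 2·σ_2 = 6(Δ_1 - Δ_0) = 39
Natural end conditions: σ_0 = σ_2 = 0.
Solving: σ_0 = 0, σ_1 = 13/2, σ_2 = 0.
On [-1, 0], S(x) = 2 - 49/12·(x + 1) + 0·(x + 1)² + 13/12·(x + 1)³.
With (x + 1) = 1/2: S(-1/2) = 3/32.

0.0938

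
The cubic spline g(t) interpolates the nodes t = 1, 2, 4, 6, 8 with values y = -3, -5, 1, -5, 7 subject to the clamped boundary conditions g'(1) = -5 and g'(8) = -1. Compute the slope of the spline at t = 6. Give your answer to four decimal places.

2.7558

With M_i denoting the second derivative at x_i, h_i = 1, 2, 2, 2, and Δ_i = (y_(i+1) − y_i)/h_i = -2, 3, -3, 6:
  1·M_0 + 6·M_1 + 2·M_2 = 6(Δ_1 - Δ_0) = 30
  2·M_1 + 8·M_2 + 2·M_3 = 6(Δ_2 - Δ_1) = -36
  2·M_2 + 8·M_3 + 2·M_4 = 6(Δ_3 - Δ_2) = 54
Clamped end conditions give two more equations: 2h_0·M_0 + h_0·M_1 = 6(Δ_0 - g'(1)) = 18 and h_3·M_3 + 2h_3·M_4 = 6(g'(8) - Δ_3) = -42.
Solving the tridiagonal system: M_0 = 229/43, M_1 = 316/43, M_2 = -835/86, M_3 = 580/43, M_4 = -1483/86.
On [6, 8], g'(t) = b_3 + 2c_3·(t - 6) + 3d_3·(t - 6)² with b_3 = Δ_3 - h_3(2M_3 + M_4)/6 = 237/86, c_3 = M_3/2 = 290/43, d_3 = (M_4 - M_3)/(6h_3) = -881/344. So g'(6) = 237/86.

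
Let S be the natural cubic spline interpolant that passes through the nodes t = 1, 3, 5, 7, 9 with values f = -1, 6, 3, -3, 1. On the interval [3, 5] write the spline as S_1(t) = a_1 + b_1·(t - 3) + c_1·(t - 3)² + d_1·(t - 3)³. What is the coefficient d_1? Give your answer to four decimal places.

0.1786

Let M_i = S''(x_i). Step sizes h_i = 2, 2, 2, 2; slopes of the chords Δ_i = (y_(i+1) - y_i)/h_i = 7/2, -3/2, -3, 2.
  2·M_0 + 8·M_1 + 2·M_2 = 6(Δ_1 - Δ_0) = -30
  2·M_1 + 8·M_2 + 2·M_3 = 6(Δ_2 - Δ_1) = -9
  2·M_2 + 8·M_3 + 2·M_4 = 6(Δ_3 - Δ_2) = 30
Natural end conditions: M_0 = M_4 = 0.
Solving the tridiagonal system: M_0 = 0, M_1 = -24/7, M_2 = -9/7, M_3 = 57/14, M_4 = 0.
On [3, 5], with S_1(t) = a_1 + b_1·(t - 3) + c_1·(t - 3)² + d_1·(t - 3)³: c_1 = M_1/2 = -12/7, d_1 = (M_2 - M_1)/(6h_1) = 5/28, b_1 = Δ_1 - h_1(2M_1 + M_2)/6 = 17/14.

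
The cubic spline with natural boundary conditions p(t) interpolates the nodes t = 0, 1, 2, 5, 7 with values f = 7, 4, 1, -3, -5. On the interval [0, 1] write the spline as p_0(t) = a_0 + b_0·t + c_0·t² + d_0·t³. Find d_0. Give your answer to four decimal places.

-0.0572

With m_i denoting the second derivative at x_i, h_i = 1, 1, 3, 2, and Δ_i = (y_(i+1) − y_i)/h_i = -3, -3, -4/3, -1:
  1·m_0 + 4·m_1 + 1·m_2 = 6(Δ_1 - Δ_0) = 0
  1·m_1 + 8·m_2 + 3·m_3 = 6(Δ_2 - Δ_1) = 10
  3·m_2 + 10·m_3 + 2·m_4 = 6(Δ_3 - Δ_2) = 2
Natural end conditions: m_0 = m_4 = 0.
Hence m_0 = 0, m_1 = -47/137, m_2 = 188/137, m_3 = -29/137, m_4 = 0.
On [0, 1], with p_0(t) = a_0 + b_0·t + c_0·t² + d_0·t³: c_0 = m_0/2 = 0, d_0 = (m_1 - m_0)/(6h_0) = -47/822, b_0 = Δ_0 - h_0(2m_0 + m_1)/6 = -2419/822.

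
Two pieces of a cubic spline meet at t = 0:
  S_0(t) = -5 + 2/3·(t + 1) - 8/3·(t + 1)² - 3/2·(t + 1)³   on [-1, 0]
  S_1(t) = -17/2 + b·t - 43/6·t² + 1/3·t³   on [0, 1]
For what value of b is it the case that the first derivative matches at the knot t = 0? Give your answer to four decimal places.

-9.1667

S_0'(t) = 2/3 - 16/3·(t + 1) - 9/2·(t + 1)², so S_0'(0) = -55/6. On the right, S_1'(0) = b, so b = -55/6.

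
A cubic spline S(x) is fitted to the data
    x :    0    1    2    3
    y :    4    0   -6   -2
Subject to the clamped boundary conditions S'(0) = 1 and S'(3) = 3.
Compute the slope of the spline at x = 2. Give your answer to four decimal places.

Write m_i for S''(x_i). With h_i = 1, 1, 1 and divided differences Δ_i = -4, -6, 4, the continuity of S' gives the tridiagonal system
  1·m_0 + 4·m_1 + 1·m_2 = 6(Δ_1 - Δ_0) = -12
  1·m_1 + 4·m_2 + 1·m_3 = 6(Δ_2 - Δ_1) = 60
Clamped end conditions give two more equations: 2h_0·m_0 + h_0·m_1 = 6(Δ_0 - S'(0)) = -30 and h_2·m_2 + 2h_2·m_3 = 6(S'(3) - Δ_2) = -6.
Hence m_0 = -38/3, m_1 = -14/3, m_2 = 58/3, m_3 = -38/3.
On [2, 3], S'(x) = b_2 + 2c_2·(x - 2) + 3d_2·(x - 2)² with b_2 = Δ_2 - h_2(2m_2 + m_3)/6 = -1/3, c_2 = m_2/2 = 29/3, d_2 = (m_3 - m_2)/(6h_2) = -16/3. So S'(2) = -1/3.

-0.3333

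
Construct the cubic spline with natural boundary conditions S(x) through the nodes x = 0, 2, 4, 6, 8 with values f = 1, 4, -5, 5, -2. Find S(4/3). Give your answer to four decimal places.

4.8056

Write M_i for S''(x_i). With h_i = 2, 2, 2, 2 and divided differences Δ_i = 3/2, -9/2, 5, -7/2, the continuity of S' gives the tridiagonal system
  2·M_0 + 8·M_1 + 2·M_2 = 6(Δ_1 - Δ_0) = -36
  2·M_1 + 8·M_2 + 2·M_3 = 6(Δ_2 - Δ_1) = 57
  2·M_2 + 8·M_3 + 2·M_4 = 6(Δ_3 - Δ_2) = -51
Natural end conditions: M_0 = M_4 = 0.
Solving: M_0 = 0, M_1 = -117/16, M_2 = 45/4, M_3 = -147/16, M_4 = 0.
On [0, 2], S(x) = 1 + 63/16·x + 0·x² - 39/64·x³.
With x = 4/3: S(4/3) = 173/36.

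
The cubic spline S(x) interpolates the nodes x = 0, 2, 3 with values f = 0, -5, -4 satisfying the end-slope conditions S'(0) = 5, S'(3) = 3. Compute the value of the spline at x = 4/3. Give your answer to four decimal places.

-2.3457

Put M_i = S'' at the i-th knot. Here h = (2, 1) and Δ = (-5/2, 1), so the interior equations h_(i-1)·M_(i-1) + 2(h_(i-1)+h_i)·M_i + h_i·M_(i+1) = 6(Δ_i − Δ_(i-1)) read
  2·M_0 + 6·M_1 + 1·M_2 = 6(Δ_1 - Δ_0) = 21
Clamped end conditions give two more equations: 2h_0·M_0 + h_0·M_1 = 6(Δ_0 - S'(0)) = -45 and h_1·M_1 + 2h_1·M_2 = 6(S'(3) - Δ_1) = 12.
Forward elimination and back-substitution give M_0 = -185/12, M_1 = 25/3, M_2 = 11/6.
On [0, 2], S(x) = 0 + 5·x - 185/24·x² + 95/48·x³.
With x = 4/3: S(4/3) = -190/81.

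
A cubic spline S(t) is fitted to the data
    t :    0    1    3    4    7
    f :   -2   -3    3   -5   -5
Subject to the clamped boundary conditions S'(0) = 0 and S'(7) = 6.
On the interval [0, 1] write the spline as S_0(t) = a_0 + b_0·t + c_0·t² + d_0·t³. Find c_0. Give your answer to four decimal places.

With M_i denoting the second derivative at x_i, h_i = 1, 2, 1, 3, and Δ_i = (y_(i+1) − y_i)/h_i = -1, 3, -8, 0:
  1·M_0 + 6·M_1 + 2·M_2 = 6(Δ_1 - Δ_0) = 24
  2·M_1 + 6·M_2 + 1·M_3 = 6(Δ_2 - Δ_1) = -66
  1·M_2 + 8·M_3 + 3·M_4 = 6(Δ_3 - Δ_2) = 48
Clamped end conditions give two more equations: 2h_0·M_0 + h_0·M_1 = 6(Δ_0 - S'(0)) = -6 and h_3·M_3 + 2h_3·M_4 = 6(S'(7) - Δ_3) = 36.
Solving the tridiagonal system: M_0 = -507/61, M_1 = 648/61, M_2 = -1917/122, M_3 = 429/61, M_4 = 303/122.
On [0, 1], with S_0(t) = a_0 + b_0·t + c_0·t² + d_0·t³: c_0 = M_0/2 = -507/122, d_0 = (M_1 - M_0)/(6h_0) = 385/122, b_0 = Δ_0 - h_0(2M_0 + M_1)/6 = 0.

-4.1557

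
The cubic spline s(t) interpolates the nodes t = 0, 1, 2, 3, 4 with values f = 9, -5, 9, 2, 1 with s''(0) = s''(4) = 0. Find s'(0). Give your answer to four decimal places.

Write m_i for s''(x_i). With h_i = 1, 1, 1, 1 and divided differences Δ_i = -14, 14, -7, -1, the continuity of s' gives the tridiagonal system
  1·m_0 + 4·m_1 + 1·m_2 = 6(Δ_1 - Δ_0) = 168
  1·m_1 + 4·m_2 + 1·m_3 = 6(Δ_2 - Δ_1) = -126
  1·m_2 + 4·m_3 + 1·m_4 = 6(Δ_3 - Δ_2) = 36
Natural end conditions: m_0 = m_4 = 0.
Solving the tridiagonal system: m_0 = 0, m_1 = 765/14, m_2 = -354/7, m_3 = 303/14, m_4 = 0.
On [0, 1], s'(t) = b_0 + 2c_0·t + 3d_0·t² with b_0 = Δ_0 - h_0(2m_0 + m_1)/6 = -647/28, c_0 = m_0/2 = 0, d_0 = (m_1 - m_0)/(6h_0) = 255/28. So s'(0) = -647/28.

-23.1071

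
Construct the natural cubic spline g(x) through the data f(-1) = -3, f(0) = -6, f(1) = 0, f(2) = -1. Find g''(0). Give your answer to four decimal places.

17.2000

Let M_i = g''(x_i). Step sizes h_i = 1, 1, 1; slopes of the chords Δ_i = (y_(i+1) - y_i)/h_i = -3, 6, -1.
  1·M_0 + 4·M_1 + 1·M_2 = 6(Δ_1 - Δ_0) = 54
  1·M_1 + 4·M_2 + 1·M_3 = 6(Δ_2 - Δ_1) = -42
Natural end conditions: M_0 = M_3 = 0.
Hence M_0 = 0, M_1 = 86/5, M_2 = -74/5, M_3 = 0.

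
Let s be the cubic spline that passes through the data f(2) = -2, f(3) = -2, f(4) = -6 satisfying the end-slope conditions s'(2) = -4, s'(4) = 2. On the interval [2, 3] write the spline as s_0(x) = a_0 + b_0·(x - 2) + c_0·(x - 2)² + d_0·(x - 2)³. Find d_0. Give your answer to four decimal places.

-6.5000

Write σ_i for s''(x_i). With h_i = 1, 1 and divided differences Δ_i = 0, -4, the continuity of s' gives the tridiagonal system
  1·σ_0 + 4·σ_1 + 1·σ_2 = 6(Δ_1 - Δ_0) = -24
Clamped end conditions give two more equations: 2h_0·σ_0 + h_0·σ_1 = 6(Δ_0 - s'(2)) = 24 and h_1·σ_1 + 2h_1·σ_2 = 6(s'(4) - Δ_1) = 36.
Forward elimination and back-substitution give σ_0 = 21, σ_1 = -18, σ_2 = 27.
On [2, 3], with s_0(x) = a_0 + b_0·(x - 2) + c_0·(x - 2)² + d_0·(x - 2)³: c_0 = σ_0/2 = 21/2, d_0 = (σ_1 - σ_0)/(6h_0) = -13/2, b_0 = Δ_0 - h_0(2σ_0 + σ_1)/6 = -4.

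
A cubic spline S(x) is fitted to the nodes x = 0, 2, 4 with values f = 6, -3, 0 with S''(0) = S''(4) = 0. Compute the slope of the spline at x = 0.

-6

Put σ_i = S'' at the i-th knot. Here h = (2, 2) and Δ = (-9/2, 3/2), so the interior equations h_(i-1)·σ_(i-1) + 2(h_(i-1)+h_i)·σ_i + h_i·σ_(i+1) = 6(Δ_i − Δ_(i-1)) read
  2·σ_0 + 8·σ_1 + 2·σ_2 = 6(Δ_1 - Δ_0) = 36
Natural end conditions: σ_0 = σ_2 = 0.
Hence σ_0 = 0, σ_1 = 9/2, σ_2 = 0.
On [0, 2], S'(x) = b_0 + 2c_0·x + 3d_0·x² with b_0 = Δ_0 - h_0(2σ_0 + σ_1)/6 = -6, c_0 = σ_0/2 = 0, d_0 = (σ_1 - σ_0)/(6h_0) = 3/8. So S'(0) = -6.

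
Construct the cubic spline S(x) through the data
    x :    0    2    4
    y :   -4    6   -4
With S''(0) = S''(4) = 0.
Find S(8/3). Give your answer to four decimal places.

Put m_i = S'' at the i-th knot. Here h = (2, 2) and Δ = (5, -5), so the interior equations h_(i-1)·m_(i-1) + 2(h_(i-1)+h_i)·m_i + h_i·m_(i+1) = 6(Δ_i − Δ_(i-1)) read
  2·m_0 + 8·m_1 + 2·m_2 = 6(Δ_1 - Δ_0) = -60
Natural end conditions: m_0 = m_2 = 0.
Hence m_0 = 0, m_1 = -15/2, m_2 = 0.
On [2, 4], S(x) = 6 + 0·(x - 2) - 15/4·(x - 2)² + 5/8·(x - 2)³.
With (x - 2) = 2/3: S(8/3) = 122/27.

4.5185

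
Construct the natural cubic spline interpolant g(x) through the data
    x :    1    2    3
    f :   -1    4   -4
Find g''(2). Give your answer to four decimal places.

-19.5000

With M_i denoting the second derivative at x_i, h_i = 1, 1, and Δ_i = (y_(i+1) − y_i)/h_i = 5, -8:
  1·M_0 + 4·M_1 + 1·M_2 = 6(Δ_1 - Δ_0) = -78
Natural end conditions: M_0 = M_2 = 0.
Forward elimination and back-substitution give M_0 = 0, M_1 = -39/2, M_2 = 0.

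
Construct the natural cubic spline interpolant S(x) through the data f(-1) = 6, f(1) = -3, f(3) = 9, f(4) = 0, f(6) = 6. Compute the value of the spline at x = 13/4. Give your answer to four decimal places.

7.3449

With M_i denoting the second derivative at x_i, h_i = 2, 2, 1, 2, and Δ_i = (y_(i+1) − y_i)/h_i = -9/2, 6, -9, 3:
  2·M_0 + 8·M_1 + 2·M_2 = 6(Δ_1 - Δ_0) = 63
  2·M_1 + 6·M_2 + 1·M_3 = 6(Δ_2 - Δ_1) = -90
  1·M_2 + 6·M_3 + 2·M_4 = 6(Δ_3 - Δ_2) = 72
Natural end conditions: M_0 = M_4 = 0.
Forward elimination and back-substitution give M_0 = 0, M_1 = 3429/256, M_2 = -1413/64, M_3 = 2007/128, M_4 = 0.
On [3, 4], S(x) = 9 - 1089/256·(x - 3) - 1413/128·(x - 3)² + 1611/256·(x - 3)³.
With (x - 3) = 1/4: S(13/4) = 120339/16384.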